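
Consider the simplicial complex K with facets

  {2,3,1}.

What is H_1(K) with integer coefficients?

Take the total order 1 < 2 < 3 on the vertex set. Then K (dimension 2) consists of the simplices:

  0-simplices (3): [1], [2], [3]
  1-simplices (3): [1,2], [1,3], [2,3]
  2-simplices (1): [1,2,3]

so the chain groups are C_0 ≅ Z^3, C_1 ≅ Z^3, C_2 ≅ Z^1.

Boundary ∂_1: C_1 → C_0 sends each edge [p,q] (with p < q) to q − p.
This gives a 3×3 integer matrix of rank 2; reducing to Smith normal form yields diagonal entries (1,1).

The boundary map ∂_2: C_2 → C_1 acts by ∂[p,q,r] = [q,r] − [p,r] + [p,q]. For instance
  ∂[1,2,3] = [2,3] − [1,3] + [1,2].
This gives a 3×1 integer matrix of rank 1; reducing to Smith normal form yields diagonal entries (1).

From H_k ≅ ker(∂_k) / im(∂_{k+1}) we obtain:

  H_1: rank ker ∂_1 − rank ∂_2 = (3 − 2) − 1 = 0, and the invariant factors of ∂_2 are all 1, so H_1 = 0.

(K is a triangulation of the 2-simplex.)

H_1 ≅ 0.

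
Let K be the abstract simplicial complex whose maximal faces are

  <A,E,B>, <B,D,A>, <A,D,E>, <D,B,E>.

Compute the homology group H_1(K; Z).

H_1 ≅ 0.

We work with the vertex ordering A < B < D < E. The simplices of K, each written with vertices in increasing order, are:

  0-simplices (4): A, B, D, E
  1-simplices (6): AB, AD, AE, BD, BE, DE
  2-simplices (4): ABD, ABE, ADE, BDE

giving chain groups C_0 ≅ Z^4, C_1 ≅ Z^6, C_2 ≅ Z^4.

The boundary map ∂_1: C_1 → C_0 is given by ∂[p,q] = [q] − [p]. For instance
  ∂DE = E − D.
The resulting 4×6 matrix has rank 3, and its Smith normal form has invariant factors (1,1,1).

Boundary ∂_2: C_2 → C_1 maps a triangle to the signed sum of its edges. For instance
  ∂BDE = DE − BE + BD,
  ∂ABD = BD − AD + AB.
As a 6×4 matrix over Z this has rank 3, with invariant factors (1,1,1).

From H_k ≅ ker(∂_k) / im(∂_{k+1}) we obtain:

  H_1: rank ker ∂_1 − rank ∂_2 = (6 − 3) − 3 = 0, and the invariant factors of ∂_2 are all 1, so H_1 ≅ 0.

(K is a triangulation of the 2-sphere S^2.)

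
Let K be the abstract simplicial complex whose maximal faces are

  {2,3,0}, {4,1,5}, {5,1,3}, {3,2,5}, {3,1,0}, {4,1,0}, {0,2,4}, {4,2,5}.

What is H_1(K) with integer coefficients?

Order the vertices as 0 < 1 < 2 < 3 < 4 < 5. Listing each simplex with vertices in this order, K has dimension 2 with simplices:

  0-simplices (6): [0], [1], [2], [3], [4], [5]
  1-simplices (12): [0,1], [0,2], [0,3], [0,4], [1,3], [1,4], [1,5], [2,3], [2,4], [2,5], [3,5], [4,5]
  2-simplices (8): [0,1,3], [0,1,4], [0,2,3], [0,2,4], [1,3,5], [1,4,5], [2,3,5], [2,4,5]

Hence C_0 ≅ Z^6, C_1 ≅ Z^12, C_2 ≅ Z^8.

∂_1: C_1 → C_0 is given by ∂[p,q] = [q] − [p]. For instance
  ∂[0,4] = [4] − [0].
This gives a 6×12 integer matrix of rank 5; reducing to Smith normal form yields diagonal entries (1,1,1,1,1).

Boundary ∂_2: C_2 → C_1 maps a triangle to the signed sum of its edges. For instance
  ∂[0,2,3] = [2,3] − [0,3] + [0,2],
  ∂[1,4,5] = [4,5] − [1,5] + [1,4].
As a 12×8 matrix over Z this has rank 7, with invariant factors (1,1,1,1,1,1,1).

Now H_k = ker ∂_k / im ∂_{k+1}, so:

  H_1: rank ker ∂_1 − rank ∂_2 = (12 − 5) − 7 = 0, and the invariant factors of ∂_2 are all 1, so H_1 ≅ 0.

H_1 = 0.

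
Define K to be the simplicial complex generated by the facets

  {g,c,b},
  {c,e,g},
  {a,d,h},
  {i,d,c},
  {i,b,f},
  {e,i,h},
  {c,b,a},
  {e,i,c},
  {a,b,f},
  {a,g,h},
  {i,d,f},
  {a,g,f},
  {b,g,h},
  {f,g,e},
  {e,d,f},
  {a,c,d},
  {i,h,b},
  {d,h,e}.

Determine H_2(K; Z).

K has 9 vertices, 27 edges, 18 triangles.
rank ∂_2 = 18, rank ∂_3 = 0 ⇒ b_2 = 18 − 18 − 0 = 0. So H_2 ≅ 0.

H_2 ≅ 0.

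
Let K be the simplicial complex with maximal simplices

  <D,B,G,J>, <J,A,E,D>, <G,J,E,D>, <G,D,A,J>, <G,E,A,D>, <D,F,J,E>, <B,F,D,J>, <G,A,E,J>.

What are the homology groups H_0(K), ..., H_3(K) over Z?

H_0 = Z,  H_1 = 0,  H_2 = 0,  H_3 = Z.

K has 7 vertices, 17 edges, 18 triangles, 8 3-simplices.
rank ∂_0 = 0, rank ∂_1 = 6 ⇒ b_0 = 7 − 0 − 6 = 1; all invariant factors of ∂_1 are 1 so no torsion. So H_0 = Z.
rank ∂_1 = 6, rank ∂_2 = 11 ⇒ b_1 = 17 − 6 − 11 = 0; all invariant factors of ∂_2 are 1 so no torsion. So H_1 = 0.
rank ∂_2 = 11, rank ∂_3 = 7 ⇒ b_2 = 18 − 11 − 7 = 0; all invariant factors of ∂_3 are 1 so no torsion. So H_2 = 0.
rank ∂_3 = 7, rank ∂_4 = 0 ⇒ b_3 = 8 − 7 − 0 = 1. So H_3 = Z.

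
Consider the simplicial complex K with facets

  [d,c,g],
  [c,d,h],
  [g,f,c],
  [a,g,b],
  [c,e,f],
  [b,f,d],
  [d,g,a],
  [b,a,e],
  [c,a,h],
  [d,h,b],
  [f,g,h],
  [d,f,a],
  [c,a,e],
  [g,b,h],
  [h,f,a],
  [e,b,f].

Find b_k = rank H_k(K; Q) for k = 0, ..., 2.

We work with the vertex ordering a < b < c < d < e < f < g < h. The simplices of K, each written with vertices in increasing order, are:

  0-simplices (8): a, b, c, d, e, f, g, h
  1-simplices (24): ab, ac, ad, ae, af, ag, ah, bd, be, bf, bg, bh, cd, ce, cf, cg, ch, df, dg, dh, ef, fg, fh, gh
  2-simplices (16): abe, abg, ace, ach, adf, adg, afh, bdf, bdh, bef, bgh, cdg, cdh, cef, cfg, fgh

so the chain groups are C_0 ≅ Z^8, C_1 ≅ Z^24, C_2 ≅ Z^16.

∂_1: C_1 → C_0 maps an edge to its endpoints' difference, ∂[p,q] = q − p.
The resulting 8×24 matrix has rank 7, and its Smith normal form has invariant factors (1,1,1,1,1,1,1).

∂_2: C_2 → C_1 acts by ∂[p,q,r] = [q,r] − [p,r] + [p,q]. For instance
  ∂bgh = gh − bh + bg,
  ∂fgh = gh − fh + fg.
As a 24×16 matrix over Z this has rank 15, with invariant factors (1,1,1,1,1,1,1,1,1,1,1,1,1,1,1).

From H_k ≅ ker(∂_k) / im(∂_{k+1}) we obtain:

  H_0: rank C_0 − rank ∂_1 = 8 − 7 = 1, and the invariant factors of ∂_1 are all 1, so H_0 = Z.
  H_1: rank ker ∂_1 − rank ∂_2 = (24 − 7) − 15 = 2, and the invariant factors of ∂_2 are all 1, so H_1 = Z^2.
  H_2: rank ker ∂_2 − rank ∂_3 = (16 − 15) − 0 = 1, and there is no ∂_3, so H_2 = Z.

As a check, the Euler characteristic is 8 − 24 + 16 = 0, which agrees with 1 − 2 + 1 = 0.

Hence the Betti numbers are b_0 = 1, b_1 = 2, b_2 = 1.

b_0 = 1, b_1 = 2, b_2 = 1.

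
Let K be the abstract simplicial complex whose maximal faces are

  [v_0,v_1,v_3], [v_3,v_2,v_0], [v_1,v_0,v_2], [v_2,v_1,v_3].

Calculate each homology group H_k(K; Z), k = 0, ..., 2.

H_0 = Z,  H_1 = 0,  H_2 = Z.

K has 4 vertices, 6 edges, 4 triangles.
rank ∂_0 = 0, rank ∂_1 = 3 ⇒ b_0 = 4 − 0 − 3 = 1; all invariant factors of ∂_1 are 1 so no torsion. So H_0 ≅ Z.
rank ∂_1 = 3, rank ∂_2 = 3 ⇒ b_1 = 6 − 3 − 3 = 0; all invariant factors of ∂_2 are 1 so no torsion. So H_1 ≅ 0.
rank ∂_2 = 3, rank ∂_3 = 0 ⇒ b_2 = 4 − 3 − 0 = 1. So H_2 ≅ Z.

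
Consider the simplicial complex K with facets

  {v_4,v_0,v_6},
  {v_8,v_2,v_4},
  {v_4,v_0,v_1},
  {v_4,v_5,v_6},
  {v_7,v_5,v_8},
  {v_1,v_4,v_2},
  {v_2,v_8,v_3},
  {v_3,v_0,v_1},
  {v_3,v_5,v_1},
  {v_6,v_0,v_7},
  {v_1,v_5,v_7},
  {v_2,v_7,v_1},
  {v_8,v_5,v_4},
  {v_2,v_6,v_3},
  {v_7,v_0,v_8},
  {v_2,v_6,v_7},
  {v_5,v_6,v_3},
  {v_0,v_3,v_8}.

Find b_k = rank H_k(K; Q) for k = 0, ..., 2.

We work with the vertex ordering v_0 < v_1 < v_2 < v_3 < v_4 < v_5 < v_6 < v_7 < v_8. The simplices of K, each written with vertices in increasing order, are:

  0-simplices (9): [v_0], [v_1], [v_2], [v_3], [v_4], [v_5], [v_6], [v_7], [v_8]
  1-simplices (27): (27 of them)
  2-simplices (18): (18 of them)

so the chain groups are C_0 ≅ Z^9, C_1 ≅ Z^27, C_2 ≅ Z^18.

The boundary map ∂_1: C_1 → C_0 maps an edge to its endpoints' difference, ∂[p,q] = q − p. For instance
  ∂[v_1,v_7] = [v_7] − [v_1].
The resulting 9×27 matrix has rank 8, and its Smith normal form has invariant factors (1,1,1,1,1,1,1,1).

The boundary map ∂_2: C_2 → C_1 maps a triangle to the signed sum of its edges. For instance
  ∂[v_2,v_6,v_7] = [v_6,v_7] − [v_2,v_7] + [v_2,v_6],
  ∂[v_1,v_2,v_7] = [v_2,v_7] − [v_1,v_7] + [v_1,v_2].
This gives a 27×18 integer matrix of rank 17; reducing to Smith normal form yields diagonal entries (1,1,1,1,1,1,1,1,1,1,1,1,1,1,1,1,1).

From H_k ≅ ker(∂_k) / im(∂_{k+1}) we obtain:

  H_0: rank C_0 − rank ∂_1 = 9 − 8 = 1, and the invariant factors of ∂_1 are all 1, so H_0 = Z.
  H_1: rank ker ∂_1 − rank ∂_2 = (27 − 8) − 17 = 2, and the invariant factors of ∂_2 are all 1, so H_1 = Z^2.
  H_2: rank ker ∂_2 − rank ∂_3 = (18 − 17) − 0 = 1, and there is no ∂_3, so H_2 = Z.

(K is a triangulation of the torus T^2.)

Hence the Betti numbers are b_0 = 1, b_1 = 2, b_2 = 1.

b_0 = 1, b_1 = 2, b_2 = 1.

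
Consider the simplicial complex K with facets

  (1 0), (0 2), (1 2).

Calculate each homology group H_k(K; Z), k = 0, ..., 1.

H_0 = Z,  H_1 = Z.

Fix the vertex order 0 < 1 < 2 and write every simplex with vertices in increasing order. Then dim K = 1 and the simplices of K are:

  0-simplices (3): [0], [1], [2]
  1-simplices (3): [0,1], [0,2], [1,2]

so the chain groups are C_0 ≅ Z^3, C_1 ≅ Z^3.

The boundary map ∂_1: C_1 → C_0 sends each edge [p,q] (with p < q) to q − p.
As a 3×3 matrix over Z this has rank 2, with invariant factors (1,1).

Computing H_k = (kernel of ∂_k) / (image of ∂_{k+1}):

  H_0: rank C_0 − rank ∂_1 = 3 − 2 = 1, and the invariant factors of ∂_1 are all 1, so H_0 = Z.
  H_1: rank ker ∂_1 − rank ∂_2 = (3 − 2) − 0 = 1, and there is no ∂_2, so H_1 = Z.

(K is a triangulation of the circle S^1.)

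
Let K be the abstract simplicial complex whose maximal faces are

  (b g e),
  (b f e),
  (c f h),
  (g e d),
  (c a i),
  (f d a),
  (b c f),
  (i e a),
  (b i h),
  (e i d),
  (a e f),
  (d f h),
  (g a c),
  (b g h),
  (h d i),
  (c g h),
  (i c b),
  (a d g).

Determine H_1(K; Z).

H_1 ≅ Z × Z/2.

Fix the vertex order a < b < c < d < e < f < g < h < i and write every simplex with vertices in increasing order. Then dim K = 2 and the simplices of K are:

  0-simplices (9): a, b, c, d, e, f, g, h, i
  1-simplices (27): ac, ad, ae, af, ag, ai, bc, be, bf, bg, bh, bi, cf, cg, ch, ci, de, df, dg, dh, di, ef, eg, ei, fh, gh, hi
  2-simplices (18): acg, aci, adf, adg, aef, aei, bcf, bci, bef, beg, bgh, bhi, cfh, cgh, deg, dei, dfh, dhi

Hence C_0 ≅ Z^9, C_1 ≅ Z^27, C_2 ≅ Z^18.

∂_1: C_1 → C_0 sends each edge [p,q] (with p < q) to q − p. For instance
  ∂ch = h − c.
The 9×27 boundary matrix has rank 8 and Smith normal form diag(1,1,1,1,1,1,1,1).

The boundary map ∂_2: C_2 → C_1 sends each 2-simplex [p,q,r] to [q,r] − [p,r] + [p,q]. For instance
  ∂adg = dg − ag + ad,
  ∂bci = ci − bi + bc.
The resulting 27×18 matrix has rank 18, and its Smith normal form has invariant factors (1,1,1,1,1,1,1,1,1,1,1,1,1,1,1,1,1,2).

Computing H_k = (kernel of ∂_k) / (image of ∂_{k+1}):

  H_1: rank ker ∂_1 − rank ∂_2 = (27 − 8) − 18 = 1, and ∂_2 has invariant factor 2 > 1, so H_1 ≅ Z × Z/2.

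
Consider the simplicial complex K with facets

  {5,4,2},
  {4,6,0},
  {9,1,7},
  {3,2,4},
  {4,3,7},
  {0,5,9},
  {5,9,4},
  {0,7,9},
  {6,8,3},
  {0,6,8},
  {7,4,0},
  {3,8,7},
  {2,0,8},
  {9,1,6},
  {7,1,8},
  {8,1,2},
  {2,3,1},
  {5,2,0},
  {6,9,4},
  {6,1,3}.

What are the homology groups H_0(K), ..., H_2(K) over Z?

Order the vertices as 0 < 1 < 2 < 3 < 4 < 5 < 6 < 7 < 8 < 9. Listing each simplex with vertices in this order, K has dimension 2 with simplices:

  0-simplices (10): [0], [1], [2], [3], [4], [5], [6], [7], [8], [9]
  1-simplices (30): (30 of them)
  2-simplices (20): (20 of them)

Hence C_0 ≅ Z^10, C_1 ≅ Z^30, C_2 ≅ Z^20.

Boundary ∂_1: C_1 → C_0 sends each edge [p,q] (with p < q) to q − p.
As a 10×30 matrix over Z this has rank 9, with invariant factors (1,1,1,1,1,1,1,1,1).

∂_2: C_2 → C_1 acts by ∂[p,q,r] = [q,r] − [p,r] + [p,q]. For instance
  ∂[1,6,9] = [6,9] − [1,9] + [1,6],
  ∂[0,4,6] = [4,6] − [0,6] + [0,4].
This gives a 30×20 integer matrix of rank 20; reducing to Smith normal form yields diagonal entries (1,1,1,1,1,1,1,1,1,1,1,1,1,1,1,1,1,1,1,2).

Now H_k = ker ∂_k / im ∂_{k+1}, so:

  H_0: rank C_0 − rank ∂_1 = 10 − 9 = 1, and the invariant factors of ∂_1 are all 1, so H_0 = Z.
  H_1: rank ker ∂_1 − rank ∂_2 = (30 − 9) − 20 = 1, and ∂_2 has invariant factor 2 > 1, so H_1 = Z ⊕ Z/2.
  H_2: rank ker ∂_2 − rank ∂_3 = (20 − 20) − 0 = 0, and there is no ∂_3, so H_2 = 0.

H_0 ≅ Z,  H_1 ≅ Z ⊕ Z/2,  H_2 = 0.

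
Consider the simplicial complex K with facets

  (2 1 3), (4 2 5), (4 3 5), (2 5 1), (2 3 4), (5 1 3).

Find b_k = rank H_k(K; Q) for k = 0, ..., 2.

Fix the vertex order 1 < 2 < 3 < 4 < 5 and write every simplex with vertices in increasing order. Then dim K = 2 and the simplices of K are:

  0-simplices (5): [1], [2], [3], [4], [5]
  1-simplices (9): [1,2], [1,3], [1,5], [2,3], [2,4], [2,5], [3,4], [3,5], [4,5]
  2-simplices (6): [1,2,3], [1,2,5], [1,3,5], [2,3,4], [2,4,5], [3,4,5]

Hence C_0 ≅ Z^5, C_1 ≅ Z^9, C_2 ≅ Z^6.

∂_1: C_1 → C_0 is given by ∂[p,q] = [q] − [p].
This gives a 5×9 integer matrix of rank 4; reducing to Smith normal form yields diagonal entries (1,1,1,1).

∂_2: C_2 → C_1 acts by ∂[p,q,r] = [q,r] − [p,r] + [p,q]. For instance
  ∂[3,4,5] = [4,5] − [3,5] + [3,4],
  ∂[2,3,4] = [3,4] − [2,4] + [2,3].
The resulting 9×6 matrix has rank 5, and its Smith normal form has invariant factors (1,1,1,1,1).

Reading off H_k = ker ∂_k / im ∂_{k+1}:

  H_0: rank C_0 − rank ∂_1 = 5 − 4 = 1, and the invariant factors of ∂_1 are all 1, so H_0 ≅ Z.
  H_1: rank ker ∂_1 − rank ∂_2 = (9 − 4) − 5 = 0, and the invariant factors of ∂_2 are all 1, so H_1 ≅ 0.
  H_2: rank ker ∂_2 − rank ∂_3 = (6 − 5) − 0 = 1, and there is no ∂_3, so H_2 ≅ Z.

As a check, the Euler characteristic is 5 − 9 + 6 = 2, which agrees with 1 − 0 + 1 = 2.
(K is a triangulation of the 2-sphere S^2.)

Hence the Betti numbers are b_0 = 1, b_1 = 0, b_2 = 1.

b_0 = 1, b_1 = 0, b_2 = 1.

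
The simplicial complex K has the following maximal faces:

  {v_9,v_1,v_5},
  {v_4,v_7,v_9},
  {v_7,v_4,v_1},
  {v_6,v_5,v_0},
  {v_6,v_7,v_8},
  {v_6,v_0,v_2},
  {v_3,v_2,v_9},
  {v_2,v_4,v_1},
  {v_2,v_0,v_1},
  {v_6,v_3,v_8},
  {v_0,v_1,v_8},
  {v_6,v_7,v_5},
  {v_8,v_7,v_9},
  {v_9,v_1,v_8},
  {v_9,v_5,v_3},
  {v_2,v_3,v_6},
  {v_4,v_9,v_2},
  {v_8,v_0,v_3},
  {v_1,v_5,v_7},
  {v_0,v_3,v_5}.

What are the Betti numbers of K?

Take the total order v_0 < v_1 < v_2 < v_3 < v_4 < v_5 < v_6 < v_7 < v_8 < v_9 on the vertex set. Then K (dimension 2) consists of the simplices:

  0-simplices (10): [v_0], [v_1], [v_2], [v_3], [v_4], [v_5], [v_6], [v_7], [v_8], [v_9]
  1-simplices (30): (30 of them)
  2-simplices (20): (20 of them)

giving chain groups C_0 ≅ Z^10, C_1 ≅ Z^30, C_2 ≅ Z^20.

∂_1: C_1 → C_0 is given by ∂[p,q] = [q] − [p]. For instance
  ∂[v_5,v_9] = [v_9] − [v_5].
The resulting 10×30 matrix has rank 9, and its Smith normal form has invariant factors (1,1,1,1,1,1,1,1,1).

The boundary map ∂_2: C_2 → C_1 acts by ∂[p,q,r] = [q,r] − [p,r] + [p,q]. For instance
  ∂[v_7,v_8,v_9] = [v_8,v_9] − [v_7,v_9] + [v_7,v_8],
  ∂[v_2,v_3,v_6] = [v_3,v_6] − [v_2,v_6] + [v_2,v_3].
As a 30×20 matrix over Z this has rank 20, with invariant factors (1,1,1,1,1,1,1,1,1,1,1,1,1,1,1,1,1,1,1,2).

Computing H_k = (kernel of ∂_k) / (image of ∂_{k+1}):

  H_0: rank C_0 − rank ∂_1 = 10 − 9 = 1, and the invariant factors of ∂_1 are all 1, so H_0 ≅ Z.
  H_1: rank ker ∂_1 − rank ∂_2 = (30 − 9) − 20 = 1, and ∂_2 has invariant factor 2 > 1, so H_1 ≅ Z ⊕ Z/2.
  H_2: rank ker ∂_2 − rank ∂_3 = (20 − 20) − 0 = 0, and there is no ∂_3, so H_2 ≅ 0.

As a check, the Euler characteristic is 10 − 30 + 20 = 0, which agrees with 1 − 1 + 0 = 0.
(K is a triangulation of the Klein bottle.)

Hence the Betti numbers are b_0 = 1, b_1 = 1, b_2 = 0.

b_0 = 1, b_1 = 1, b_2 = 0.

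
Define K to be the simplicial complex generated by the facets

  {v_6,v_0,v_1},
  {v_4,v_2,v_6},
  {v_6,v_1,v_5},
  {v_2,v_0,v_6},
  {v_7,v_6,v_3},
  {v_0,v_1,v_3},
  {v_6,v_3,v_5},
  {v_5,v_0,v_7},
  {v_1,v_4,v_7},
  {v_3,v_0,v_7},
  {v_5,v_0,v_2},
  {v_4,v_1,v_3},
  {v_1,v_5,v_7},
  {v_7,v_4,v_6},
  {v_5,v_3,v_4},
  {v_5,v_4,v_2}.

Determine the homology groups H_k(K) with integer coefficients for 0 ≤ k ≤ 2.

H_0 = Z,  H_1 = Z^2,  H_2 = Z.

We work with the vertex ordering v_0 < v_1 < v_2 < v_3 < v_4 < v_5 < v_6 < v_7. The simplices of K, each written with vertices in increasing order, are:

  0-simplices (8): [v_0], [v_1], [v_2], [v_3], [v_4], [v_5], [v_6], [v_7]
  1-simplices (24): (24 of them)
  2-simplices (16): (16 of them)

giving chain groups C_0 ≅ Z^8, C_1 ≅ Z^24, C_2 ≅ Z^16.

Boundary ∂_1: C_1 → C_0 is given by ∂[p,q] = [q] − [p].
The resulting 8×24 matrix has rank 7, and its Smith normal form has invariant factors (1,1,1,1,1,1,1).

The boundary map ∂_2: C_2 → C_1 acts by ∂[p,q,r] = [q,r] − [p,r] + [p,q]. For instance
  ∂[v_0,v_2,v_6] = [v_2,v_6] − [v_0,v_6] + [v_0,v_2],
  ∂[v_4,v_6,v_7] = [v_6,v_7] − [v_4,v_7] + [v_4,v_6].
The 24×16 boundary matrix has rank 15 and Smith normal form diag(1,1,1,1,1,1,1,1,1,1,1,1,1,1,1).

From H_k ≅ ker(∂_k) / im(∂_{k+1}) we obtain:

  H_0: rank C_0 − rank ∂_1 = 8 − 7 = 1, and the invariant factors of ∂_1 are all 1, so H_0 ≅ Z.
  H_1: rank ker ∂_1 − rank ∂_2 = (24 − 7) − 15 = 2, and the invariant factors of ∂_2 are all 1, so H_1 ≅ Z^2.
  H_2: rank ker ∂_2 − rank ∂_3 = (16 − 15) − 0 = 1, and there is no ∂_3, so H_2 ≅ Z.

(K is a triangulation of the torus T^2.)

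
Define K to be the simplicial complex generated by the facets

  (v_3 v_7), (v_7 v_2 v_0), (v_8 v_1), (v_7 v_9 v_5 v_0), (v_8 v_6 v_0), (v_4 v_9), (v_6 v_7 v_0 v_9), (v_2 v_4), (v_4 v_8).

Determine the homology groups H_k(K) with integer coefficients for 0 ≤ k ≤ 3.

H_0 ≅ Z,  H_1 ≅ Z^2,  H_2 = 0,  H_3 = 0.

Order the vertices as v_0 < v_1 < v_2 < v_3 < v_4 < v_5 < v_6 < v_7 < v_8 < v_9. Listing each simplex with vertices in this order, K has dimension 3 with simplices:

  0-simplices (10): [v_0], [v_1], [v_2], [v_3], [v_4], [v_5], [v_6], [v_7], [v_8], [v_9]
  1-simplices (18): (18 of them)
  2-simplices (9): [v_0,v_2,v_7], [v_0,v_5,v_7], [v_0,v_5,v_9], [v_0,v_6,v_7], [v_0,v_6,v_8], [v_0,v_6,v_9], [v_0,v_7,v_9], [v_5,v_7,v_9], [v_6,v_7,v_9]
  3-simplices (2): [v_0,v_5,v_7,v_9], [v_0,v_6,v_7,v_9]

giving chain groups C_0 ≅ Z^10, C_1 ≅ Z^18, C_2 ≅ Z^9, C_3 ≅ Z^2.

The boundary map ∂_1: C_1 → C_0 sends each edge [p,q] (with p < q) to q − p.
This gives a 10×18 integer matrix of rank 9; reducing to Smith normal form yields diagonal entries (1,1,1,1,1,1,1,1,1).

Boundary ∂_2: C_2 → C_1 sends each 2-simplex [p,q,r] to [q,r] − [p,r] + [p,q]. For instance
  ∂[v_5,v_7,v_9] = [v_7,v_9] − [v_5,v_9] + [v_5,v_7],
  ∂[v_0,v_2,v_7] = [v_2,v_7] − [v_0,v_7] + [v_0,v_2].
As a 18×9 matrix over Z this has rank 7, with invariant factors (1,1,1,1,1,1,1).

Boundary ∂_3: C_3 → C_2 sends each 3-simplex σ to the alternating sum Σ_i (−1)^i (σ with its i-th vertex removed). For instance
  ∂[v_0,v_5,v_7,v_9] = [v_5,v_7,v_9] − [v_0,v_7,v_9] + [v_0,v_5,v_9] − [v_0,v_5,v_7],
  ∂[v_0,v_6,v_7,v_9] = [v_6,v_7,v_9] − [v_0,v_7,v_9] + [v_0,v_6,v_9] − [v_0,v_6,v_7].
The 9×2 boundary matrix has rank 2 and Smith normal form diag(1,1).

Now H_k = ker ∂_k / im ∂_{k+1}, so:

  H_0: rank C_0 − rank ∂_1 = 10 − 9 = 1, and the invariant factors of ∂_1 are all 1, so H_0 ≅ Z.
  H_1: rank ker ∂_1 − rank ∂_2 = (18 − 9) − 7 = 2, and the invariant factors of ∂_2 are all 1, so H_1 ≅ Z^2.
  H_2: rank ker ∂_2 − rank ∂_3 = (9 − 7) − 2 = 0, and the invariant factors of ∂_3 are all 1, so H_2 ≅ 0.
  H_3: rank ker ∂_3 − rank ∂_4 = (2 − 2) − 0 = 0, and there is no ∂_4, so H_3 ≅ 0.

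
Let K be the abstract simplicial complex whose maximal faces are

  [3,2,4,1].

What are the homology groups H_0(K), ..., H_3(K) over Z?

Order the vertices as 1 < 2 < 3 < 4. Listing each simplex with vertices in this order, K has dimension 3 with simplices:

  0-simplices (4): [1], [2], [3], [4]
  1-simplices (6): [1,2], [1,3], [1,4], [2,3], [2,4], [3,4]
  2-simplices (4): [1,2,3], [1,2,4], [1,3,4], [2,3,4]
  3-simplices (1): [1,2,3,4]

giving chain groups C_0 ≅ Z^4, C_1 ≅ Z^6, C_2 ≅ Z^4, C_3 ≅ Z^1.

Boundary ∂_1: C_1 → C_0 maps an edge to its endpoints' difference, ∂[p,q] = q − p.
The 4×6 boundary matrix has rank 3 and Smith normal form diag(1,1,1).

The boundary map ∂_2: C_2 → C_1 sends each 2-simplex [p,q,r] to [q,r] − [p,r] + [p,q]. For instance
  ∂[2,3,4] = [3,4] − [2,4] + [2,3],
  ∂[1,2,4] = [2,4] − [1,4] + [1,2].
The 6×4 boundary matrix has rank 3 and Smith normal form diag(1,1,1).

The boundary map ∂_3: C_3 → C_2 sends each 3-simplex σ to the alternating sum Σ_i (−1)^i (σ with its i-th vertex removed). For instance
  ∂[1,2,3,4] = [2,3,4] − [1,3,4] + [1,2,4] − [1,2,3].
The 4×1 boundary matrix has rank 1 and Smith normal form diag(1).

Reading off H_k = ker ∂_k / im ∂_{k+1}:

  H_0: rank C_0 − rank ∂_1 = 4 − 3 = 1, and the invariant factors of ∂_1 are all 1, so H_0 ≅ Z.
  H_1: rank ker ∂_1 − rank ∂_2 = (6 − 3) − 3 = 0, and the invariant factors of ∂_2 are all 1, so H_1 ≅ 0.
  H_2: rank ker ∂_2 − rank ∂_3 = (4 − 3) − 1 = 0, and the invariant factors of ∂_3 are all 1, so H_2 ≅ 0.
  H_3: rank ker ∂_3 − rank ∂_4 = (1 − 1) − 0 = 0, and there is no ∂_4, so H_3 ≅ 0.

(K is a triangulation of the 3-simplex.)

H_0 ≅ Z,  H_1 = 0,  H_2 = 0,  H_3 = 0.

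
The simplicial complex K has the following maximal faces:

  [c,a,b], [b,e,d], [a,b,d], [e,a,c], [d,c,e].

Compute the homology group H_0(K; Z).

H_0 ≅ Z.

Order the vertices as a < b < c < d < e. Listing each simplex with vertices in this order, K has dimension 2 with simplices:

  0-simplices (5): a, b, c, d, e
  1-simplices (10): ab, ac, ad, ae, bc, bd, be, cd, ce, de
  2-simplices (5): abc, abd, ace, bde, cde

so the chain groups are C_0 ≅ Z^5, C_1 ≅ Z^10, C_2 ≅ Z^5.

∂_1: C_1 → C_0 sends each edge [p,q] (with p < q) to q − p. For instance
  ∂ae = e − a.
The 5×10 boundary matrix has rank 4 and Smith normal form diag(1,1,1,1).

Boundary ∂_2: C_2 → C_1 sends each 2-simplex [p,q,r] to [q,r] − [p,r] + [p,q]. For instance
  ∂ace = ce − ae + ac,
  ∂abd = bd − ad + ab.
The 10×5 boundary matrix has rank 5 and Smith normal form diag(1,1,1,1,1).

From H_k ≅ ker(∂_k) / im(∂_{k+1}) we obtain:

  H_0: rank C_0 − rank ∂_1 = 5 − 4 = 1, and the invariant factors of ∂_1 are all 1, so H_0 ≅ Z.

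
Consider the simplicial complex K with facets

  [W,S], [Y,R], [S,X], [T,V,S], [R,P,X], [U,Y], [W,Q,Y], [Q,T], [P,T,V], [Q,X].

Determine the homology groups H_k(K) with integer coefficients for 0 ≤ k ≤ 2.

We work with the vertex ordering P < Q < R < S < T < U < V < W < X < Y. The simplices of K, each written with vertices in increasing order, are:

  0-simplices (10): P, Q, R, S, T, U, V, W, X, Y
  1-simplices (17): PR, PT, PV, PX, QT, QW, QX, QY, RX, RY, ST, SV, SW, SX, TV, UY, WY
  2-simplices (4): PRX, PTV, QWY, STV

Hence C_0 ≅ Z^10, C_1 ≅ Z^17, C_2 ≅ Z^4.

∂_1: C_1 → C_0 is given by ∂[p,q] = [q] − [p]. For instance
  ∂PT = T − P.
This gives a 10×17 integer matrix of rank 9; reducing to Smith normal form yields diagonal entries (1,1,1,1,1,1,1,1,1).

∂_2: C_2 → C_1 sends each 2-simplex [p,q,r] to [q,r] − [p,r] + [p,q]. For instance
  ∂QWY = WY − QY + QW,
  ∂STV = TV − SV + ST.
This gives a 17×4 integer matrix of rank 4; reducing to Smith normal form yields diagonal entries (1,1,1,1).

From H_k ≅ ker(∂_k) / im(∂_{k+1}) we obtain:

  H_0: rank C_0 − rank ∂_1 = 10 − 9 = 1, and the invariant factors of ∂_1 are all 1, so H_0 = Z.
  H_1: rank ker ∂_1 − rank ∂_2 = (17 − 9) − 4 = 4, and the invariant factors of ∂_2 are all 1, so H_1 = Z^4.
  H_2: rank ker ∂_2 − rank ∂_3 = (4 − 4) − 0 = 0, and there is no ∂_3, so H_2 = 0.

As a check, the Euler characteristic is 10 − 17 + 4 = -3, which agrees with 1 − 4 + 0 = -3.

H_0 = Z,  H_1 = Z^4,  H_2 = 0.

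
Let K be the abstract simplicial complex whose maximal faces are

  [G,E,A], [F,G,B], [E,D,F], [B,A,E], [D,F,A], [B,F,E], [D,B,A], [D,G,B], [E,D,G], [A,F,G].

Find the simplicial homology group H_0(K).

H_0 = Z.

Order the vertices as A < B < D < E < F < G. Listing each simplex with vertices in this order, K has dimension 2 with simplices:

  0-simplices (6): A, B, D, E, F, G
  1-simplices (15): AB, AD, AE, AF, AG, BD, BE, BF, BG, DE, DF, DG, EF, EG, FG
  2-simplices (10): ABD, ABE, ADF, AEG, AFG, BDG, BEF, BFG, DEF, DEG

Hence C_0 ≅ Z^6, C_1 ≅ Z^15, C_2 ≅ Z^10.

Boundary ∂_1: C_1 → C_0 sends each edge [p,q] (with p < q) to q − p. For instance
  ∂AG = G − A.
As a 6×15 matrix over Z this has rank 5, with invariant factors (1,1,1,1,1).

The boundary map ∂_2: C_2 → C_1 maps a triangle to the signed sum of its edges. For instance
  ∂ABD = BD − AD + AB,
  ∂ABE = BE − AE + AB.
As a 15×10 matrix over Z this has rank 10, with invariant factors (1,1,1,1,1,1,1,1,1,2).

Computing H_k = (kernel of ∂_k) / (image of ∂_{k+1}):

  H_0: rank C_0 − rank ∂_1 = 6 − 5 = 1, and the invariant factors of ∂_1 are all 1, so H_0 ≅ Z.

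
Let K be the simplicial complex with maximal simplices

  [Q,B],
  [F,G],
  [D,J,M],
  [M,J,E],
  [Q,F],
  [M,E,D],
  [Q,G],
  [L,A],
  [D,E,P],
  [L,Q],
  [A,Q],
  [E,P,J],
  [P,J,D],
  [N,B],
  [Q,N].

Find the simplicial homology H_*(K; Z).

K has 12 vertices, 18 edges, 6 triangles.
rank ∂_0 = 0, rank ∂_1 = 10 ⇒ b_0 = 12 − 0 − 10 = 2; all invariant factors of ∂_1 are 1 so no torsion. So H_0 ≅ Z^2.
rank ∂_1 = 10, rank ∂_2 = 5 ⇒ b_1 = 18 − 10 − 5 = 3; all invariant factors of ∂_2 are 1 so no torsion. So H_1 ≅ Z^3.
rank ∂_2 = 5, rank ∂_3 = 0 ⇒ b_2 = 6 − 5 − 0 = 1. So H_2 ≅ Z.

H_0 ≅ Z^2,  H_1 ≅ Z^3,  H_2 ≅ Z.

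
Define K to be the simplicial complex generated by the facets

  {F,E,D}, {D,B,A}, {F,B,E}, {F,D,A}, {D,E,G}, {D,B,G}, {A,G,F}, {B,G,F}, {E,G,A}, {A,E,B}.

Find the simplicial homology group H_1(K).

Take the total order A < B < D < E < F < G on the vertex set. Then K (dimension 2) consists of the simplices:

  0-simplices (6): A, B, D, E, F, G
  1-simplices (15): AB, AD, AE, AF, AG, BD, BE, BF, BG, DE, DF, DG, EF, EG, FG
  2-simplices (10): ABD, ABE, ADF, AEG, AFG, BDG, BEF, BFG, DEF, DEG

giving chain groups C_0 ≅ Z^6, C_1 ≅ Z^15, C_2 ≅ Z^10.

The boundary map ∂_1: C_1 → C_0 is given by ∂[p,q] = [q] − [p].
This gives a 6×15 integer matrix of rank 5; reducing to Smith normal form yields diagonal entries (1,1,1,1,1).

The boundary map ∂_2: C_2 → C_1 maps a triangle to the signed sum of its edges. For instance
  ∂BFG = FG − BG + BF,
  ∂ADF = DF − AF + AD.
The resulting 15×10 matrix has rank 10, and its Smith normal form has invariant factors (1,1,1,1,1,1,1,1,1,2).

Reading off H_k = ker ∂_k / im ∂_{k+1}:

  H_1: rank ker ∂_1 − rank ∂_2 = (15 − 5) − 10 = 0, and ∂_2 has invariant factor 2 > 1, so H_1 ≅ Z/2Z.

H_1 = Z/2Z.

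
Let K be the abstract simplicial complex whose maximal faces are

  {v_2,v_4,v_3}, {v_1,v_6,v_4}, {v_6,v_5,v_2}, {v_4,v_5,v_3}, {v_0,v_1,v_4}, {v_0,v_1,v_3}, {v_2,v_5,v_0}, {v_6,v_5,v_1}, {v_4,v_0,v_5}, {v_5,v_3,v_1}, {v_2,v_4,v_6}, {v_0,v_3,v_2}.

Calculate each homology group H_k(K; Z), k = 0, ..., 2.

H_0 = Z,  H_1 = Z/2,  H_2 = 0.

Fix the vertex order v_0 < v_1 < v_2 < v_3 < v_4 < v_5 < v_6 and write every simplex with vertices in increasing order. Then dim K = 2 and the simplices of K are:

  0-simplices (7): [v_0], [v_1], [v_2], [v_3], [v_4], [v_5], [v_6]
  1-simplices (18): (18 of them)
  2-simplices (12): (12 of them)

so the chain groups are C_0 ≅ Z^7, C_1 ≅ Z^18, C_2 ≅ Z^12.

The boundary map ∂_1: C_1 → C_0 maps an edge to its endpoints' difference, ∂[p,q] = q − p. For instance
  ∂[v_2,v_4] = [v_4] − [v_2].
The resulting 7×18 matrix has rank 6, and its Smith normal form has invariant factors (1,1,1,1,1,1).

Boundary ∂_2: C_2 → C_1 acts by ∂[p,q,r] = [q,r] − [p,r] + [p,q]. For instance
  ∂[v_2,v_3,v_4] = [v_3,v_4] − [v_2,v_4] + [v_2,v_3],
  ∂[v_3,v_4,v_5] = [v_4,v_5] − [v_3,v_5] + [v_3,v_4].
The 18×12 boundary matrix has rank 12 and Smith normal form diag(1,1,1,1,1,1,1,1,1,1,1,2).

Computing H_k = (kernel of ∂_k) / (image of ∂_{k+1}):

  H_0: rank C_0 − rank ∂_1 = 7 − 6 = 1, and the invariant factors of ∂_1 are all 1, so H_0 ≅ Z.
  H_1: rank ker ∂_1 − rank ∂_2 = (18 − 6) − 12 = 0, and ∂_2 has invariant factor 2 > 1, so H_1 ≅ Z/2.
  H_2: rank ker ∂_2 − rank ∂_3 = (12 − 12) − 0 = 0, and there is no ∂_3, so H_2 ≅ 0.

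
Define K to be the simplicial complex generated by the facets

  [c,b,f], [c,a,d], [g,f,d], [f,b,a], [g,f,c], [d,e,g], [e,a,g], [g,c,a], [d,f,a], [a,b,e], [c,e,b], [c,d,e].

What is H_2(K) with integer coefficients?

H_2 = 0.

Order the vertices as a < b < c < d < e < f < g. Listing each simplex with vertices in this order, K has dimension 2 with simplices:

  0-simplices (7): a, b, c, d, e, f, g
  1-simplices (18): ab, ac, ad, ae, af, ag, bc, be, bf, cd, ce, cf, cg, de, df, dg, eg, fg
  2-simplices (12): abe, abf, acd, acg, adf, aeg, bce, bcf, cde, cfg, deg, dfg

giving chain groups C_0 ≅ Z^7, C_1 ≅ Z^18, C_2 ≅ Z^12.

∂_1: C_1 → C_0 maps an edge to its endpoints' difference, ∂[p,q] = q − p. For instance
  ∂ad = d − a.
The resulting 7×18 matrix has rank 6, and its Smith normal form has invariant factors (1,1,1,1,1,1).

∂_2: C_2 → C_1 sends each 2-simplex [p,q,r] to [q,r] − [p,r] + [p,q]. For instance
  ∂dfg = fg − dg + df,
  ∂acd = cd − ad + ac.
As a 18×12 matrix over Z this has rank 12, with invariant factors (1,1,1,1,1,1,1,1,1,1,1,2).

Now H_k = ker ∂_k / im ∂_{k+1}, so:

  H_2: rank ker ∂_2 − rank ∂_3 = (12 − 12) − 0 = 0, and there is no ∂_3, so H_2 ≅ 0.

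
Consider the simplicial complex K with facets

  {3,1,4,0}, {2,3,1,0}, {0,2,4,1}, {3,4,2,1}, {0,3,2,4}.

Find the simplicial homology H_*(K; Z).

H_0 = Z,  H_1 = 0,  H_2 = 0,  H_3 = Z.

Order the vertices as 0 < 1 < 2 < 3 < 4. Listing each simplex with vertices in this order, K has dimension 3 with simplices:

  0-simplices (5): [0], [1], [2], [3], [4]
  1-simplices (10): [0,1], [0,2], [0,3], [0,4], [1,2], [1,3], [1,4], [2,3], [2,4], [3,4]
  2-simplices (10): [0,1,2], [0,1,3], [0,1,4], [0,2,3], [0,2,4], [0,3,4], [1,2,3], [1,2,4], [1,3,4], [2,3,4]
  3-simplices (5): [0,1,2,3], [0,1,2,4], [0,1,3,4], [0,2,3,4], [1,2,3,4]

Hence C_0 ≅ Z^5, C_1 ≅ Z^10, C_2 ≅ Z^10, C_3 ≅ Z^5.

The boundary map ∂_1: C_1 → C_0 sends each edge [p,q] (with p < q) to q − p. For instance
  ∂[3,4] = [4] − [3].
The 5×10 boundary matrix has rank 4 and Smith normal form diag(1,1,1,1).

The boundary map ∂_2: C_2 → C_1 maps a triangle to the signed sum of its edges. For instance
  ∂[0,2,4] = [2,4] − [0,4] + [0,2],
  ∂[0,2,3] = [2,3] − [0,3] + [0,2].
This gives a 10×10 integer matrix of rank 6; reducing to Smith normal form yields diagonal entries (1,1,1,1,1,1).

The boundary map ∂_3: C_3 → C_2 sends each 3-simplex σ to the alternating sum Σ_i (−1)^i (σ with its i-th vertex removed). For instance
  ∂[0,1,2,3] = [1,2,3] − [0,2,3] + [0,1,3] − [0,1,2],
  ∂[0,1,2,4] = [1,2,4] − [0,2,4] + [0,1,4] − [0,1,2].
The 10×5 boundary matrix has rank 4 and Smith normal form diag(1,1,1,1).

From H_k ≅ ker(∂_k) / im(∂_{k+1}) we obtain:

  H_0: rank C_0 − rank ∂_1 = 5 − 4 = 1, and the invariant factors of ∂_1 are all 1, so H_0 ≅ Z.
  H_1: rank ker ∂_1 − rank ∂_2 = (10 − 4) − 6 = 0, and the invariant factors of ∂_2 are all 1, so H_1 ≅ 0.
  H_2: rank ker ∂_2 − rank ∂_3 = (10 − 6) − 4 = 0, and the invariant factors of ∂_3 are all 1, so H_2 ≅ 0.
  H_3: rank ker ∂_3 − rank ∂_4 = (5 − 4) − 0 = 1, and there is no ∂_4, so H_3 ≅ Z.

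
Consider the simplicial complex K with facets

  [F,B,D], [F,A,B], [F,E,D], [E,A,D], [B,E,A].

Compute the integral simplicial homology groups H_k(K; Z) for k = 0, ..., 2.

Take the total order A < B < D < E < F on the vertex set. Then K (dimension 2) consists of the simplices:

  0-simplices (5): A, B, D, E, F
  1-simplices (10): AB, AD, AE, AF, BD, BE, BF, DE, DF, EF
  2-simplices (5): ABE, ABF, ADE, BDF, DEF

so the chain groups are C_0 ≅ Z^5, C_1 ≅ Z^10, C_2 ≅ Z^5.

The boundary map ∂_1: C_1 → C_0 maps an edge to its endpoints' difference, ∂[p,q] = q − p.
This gives a 5×10 integer matrix of rank 4; reducing to Smith normal form yields diagonal entries (1,1,1,1).

Boundary ∂_2: C_2 → C_1 acts by ∂[p,q,r] = [q,r] − [p,r] + [p,q]. For instance
  ∂ABE = BE − AE + AB,
  ∂ABF = BF − AF + AB.
The 10×5 boundary matrix has rank 5 and Smith normal form diag(1,1,1,1,1).

From H_k ≅ ker(∂_k) / im(∂_{k+1}) we obtain:

  H_0: rank C_0 − rank ∂_1 = 5 − 4 = 1, and the invariant factors of ∂_1 are all 1, so H_0 ≅ Z.
  H_1: rank ker ∂_1 − rank ∂_2 = (10 − 4) − 5 = 1, and the invariant factors of ∂_2 are all 1, so H_1 ≅ Z.
  H_2: rank ker ∂_2 − rank ∂_3 = (5 − 5) − 0 = 0, and there is no ∂_3, so H_2 ≅ 0.

(K is a triangulation of the Möbius band.)

H_0 ≅ Z,  H_1 ≅ Z,  H_2 = 0.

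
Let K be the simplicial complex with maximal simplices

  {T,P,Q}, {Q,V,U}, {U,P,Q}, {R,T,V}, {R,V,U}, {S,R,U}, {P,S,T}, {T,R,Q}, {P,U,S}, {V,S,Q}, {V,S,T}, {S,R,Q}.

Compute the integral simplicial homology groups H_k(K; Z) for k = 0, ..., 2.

H_0 = Z,  H_1 = Z_2,  H_2 = 0.

Take the total order P < Q < R < S < T < U < V on the vertex set. Then K (dimension 2) consists of the simplices:

  0-simplices (7): P, Q, R, S, T, U, V
  1-simplices (18): PQ, PS, PT, PU, QR, QS, QT, QU, QV, RS, RT, RU, RV, ST, SU, SV, TV, UV
  2-simplices (12): PQT, PQU, PST, PSU, QRS, QRT, QSV, QUV, RSU, RTV, RUV, STV

Hence C_0 ≅ Z^7, C_1 ≅ Z^18, C_2 ≅ Z^12.

Boundary ∂_1: C_1 → C_0 sends each edge [p,q] (with p < q) to q − p. For instance
  ∂RS = S − R.
As a 7×18 matrix over Z this has rank 6, with invariant factors (1,1,1,1,1,1).

∂_2: C_2 → C_1 maps a triangle to the signed sum of its edges. For instance
  ∂QSV = SV − QV + QS,
  ∂PQT = QT − PT + PQ.
The 18×12 boundary matrix has rank 12 and Smith normal form diag(1,1,1,1,1,1,1,1,1,1,1,2).

From H_k ≅ ker(∂_k) / im(∂_{k+1}) we obtain:

  H_0: rank C_0 − rank ∂_1 = 7 − 6 = 1, and the invariant factors of ∂_1 are all 1, so H_0 = Z.
  H_1: rank ker ∂_1 − rank ∂_2 = (18 − 6) − 12 = 0, and ∂_2 has invariant factor 2 > 1, so H_1 = Z_2.
  H_2: rank ker ∂_2 − rank ∂_3 = (12 − 12) − 0 = 0, and there is no ∂_3, so H_2 = 0.

As a check, the Euler characteristic is 7 − 18 + 12 = 1, which agrees with 1 − 0 + 0 = 1.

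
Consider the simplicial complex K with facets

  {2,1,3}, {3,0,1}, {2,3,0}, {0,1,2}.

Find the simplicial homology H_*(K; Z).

Take the total order 0 < 1 < 2 < 3 on the vertex set. Then K (dimension 2) consists of the simplices:

  0-simplices (4): [0], [1], [2], [3]
  1-simplices (6): [0,1], [0,2], [0,3], [1,2], [1,3], [2,3]
  2-simplices (4): [0,1,2], [0,1,3], [0,2,3], [1,2,3]

so the chain groups are C_0 ≅ Z^4, C_1 ≅ Z^6, C_2 ≅ Z^4.

∂_1: C_1 → C_0 maps an edge to its endpoints' difference, ∂[p,q] = q − p.
The resulting 4×6 matrix has rank 3, and its Smith normal form has invariant factors (1,1,1).

The boundary map ∂_2: C_2 → C_1 sends each 2-simplex [p,q,r] to [q,r] − [p,r] + [p,q]. For instance
  ∂[0,2,3] = [2,3] − [0,3] + [0,2],
  ∂[1,2,3] = [2,3] − [1,3] + [1,2].
The resulting 6×4 matrix has rank 3, and its Smith normal form has invariant factors (1,1,1).

Now H_k = ker ∂_k / im ∂_{k+1}, so:

  H_0: rank C_0 − rank ∂_1 = 4 − 3 = 1, and the invariant factors of ∂_1 are all 1, so H_0 ≅ Z.
  H_1: rank ker ∂_1 − rank ∂_2 = (6 − 3) − 3 = 0, and the invariant factors of ∂_2 are all 1, so H_1 ≅ 0.
  H_2: rank ker ∂_2 − rank ∂_3 = (4 − 3) − 0 = 1, and there is no ∂_3, so H_2 ≅ Z.

H_0 = Z,  H_1 = 0,  H_2 = Z.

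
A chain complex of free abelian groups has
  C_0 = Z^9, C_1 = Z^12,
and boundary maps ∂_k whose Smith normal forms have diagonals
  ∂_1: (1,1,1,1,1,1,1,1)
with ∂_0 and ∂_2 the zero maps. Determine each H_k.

H_0 = Z,  H_1 = Z^4.

H_0: b_0 = 9 − 0 − 8 = 1; torsion from ∂_1 factors > 1: none. So H_0 = Z.
H_1: b_1 = 12 − 8 − 0 = 4; torsion from ∂_2 factors > 1: none. So H_1 = Z^4.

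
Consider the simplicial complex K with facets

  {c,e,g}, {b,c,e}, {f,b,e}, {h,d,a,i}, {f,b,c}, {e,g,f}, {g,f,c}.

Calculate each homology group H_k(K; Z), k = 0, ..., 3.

We work with the vertex ordering a < b < c < d < e < f < g < h < i. The simplices of K, each written with vertices in increasing order, are:

  0-simplices (9): a, b, c, d, e, f, g, h, i
  1-simplices (15): ad, ah, ai, bc, be, bf, ce, cf, cg, dh, di, ef, eg, fg, hi
  2-simplices (10): adh, adi, ahi, bce, bcf, bef, ceg, cfg, dhi, efg
  3-simplices (1): adhi

so the chain groups are C_0 ≅ Z^9, C_1 ≅ Z^15, C_2 ≅ Z^10, C_3 ≅ Z^1.

The boundary map ∂_1: C_1 → C_0 maps an edge to its endpoints' difference, ∂[p,q] = q − p. For instance
  ∂dh = h − d.
The resulting 9×15 matrix has rank 7, and its Smith normal form has invariant factors (1,1,1,1,1,1,1).

∂_2: C_2 → C_1 sends each 2-simplex [p,q,r] to [q,r] − [p,r] + [p,q]. For instance
  ∂adh = dh − ah + ad,
  ∂ahi = hi − ai + ah.
The 15×10 boundary matrix has rank 8 and Smith normal form diag(1,1,1,1,1,1,1,1).

The boundary map ∂_3: C_3 → C_2 sends each 3-simplex σ to the alternating sum Σ_i (−1)^i (σ with its i-th vertex removed). For instance
  ∂adhi = dhi − ahi + adi − adh.
As a 10×1 matrix over Z this has rank 1, with invariant factors (1).

Reading off H_k = ker ∂_k / im ∂_{k+1}:

  H_0: rank C_0 − rank ∂_1 = 9 − 7 = 2, and the invariant factors of ∂_1 are all 1, so H_0 ≅ Z^2.
  H_1: rank ker ∂_1 − rank ∂_2 = (15 − 7) − 8 = 0, and the invariant factors of ∂_2 are all 1, so H_1 ≅ 0.
  H_2: rank ker ∂_2 − rank ∂_3 = (10 − 8) − 1 = 1, and the invariant factors of ∂_3 are all 1, so H_2 ≅ Z.
  H_3: rank ker ∂_3 − rank ∂_4 = (1 − 1) − 0 = 0, and there is no ∂_4, so H_3 ≅ 0.

H_0 = Z^2,  H_1 = 0,  H_2 = Z,  H_3 = 0.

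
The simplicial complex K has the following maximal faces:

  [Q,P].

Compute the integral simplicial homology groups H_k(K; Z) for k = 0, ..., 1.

We work with the vertex ordering P < Q. The simplices of K, each written with vertices in increasing order, are:

  0-simplices (2): P, Q
  1-simplices (1): PQ

Hence C_0 ≅ Z^2, C_1 ≅ Z^1.

Boundary ∂_1: C_1 → C_0 maps an edge to its endpoints' difference, ∂[p,q] = q − p.
The resulting 2×1 matrix has rank 1, and its Smith normal form has invariant factors (1).

From H_k ≅ ker(∂_k) / im(∂_{k+1}) we obtain:

  H_0: rank C_0 − rank ∂_1 = 2 − 1 = 1, and the invariant factors of ∂_1 are all 1, so H_0 = Z.
  H_1: rank ker ∂_1 − rank ∂_2 = (1 − 1) − 0 = 0, and there is no ∂_2, so H_1 = 0.

H_0 ≅ Z,  H_1 = 0.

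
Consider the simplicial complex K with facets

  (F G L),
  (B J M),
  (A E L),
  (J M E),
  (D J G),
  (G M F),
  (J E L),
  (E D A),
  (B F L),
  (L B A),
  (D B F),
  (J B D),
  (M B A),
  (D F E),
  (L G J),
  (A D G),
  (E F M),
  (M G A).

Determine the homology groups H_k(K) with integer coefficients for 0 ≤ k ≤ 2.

H_0 = Z,  H_1 = Z^2,  H_2 = Z.

Take the total order A < B < D < E < F < G < J < L < M on the vertex set. Then K (dimension 2) consists of the simplices:

  0-simplices (9): A, B, D, E, F, G, J, L, M
  1-simplices (27): AB, AD, AE, AG, AL, AM, BD, BF, BJ, BL, BM, DE, DF, DG, DJ, EF, EJ, EL, EM, FG, FL, FM, GJ, GL, GM, JL, JM
  2-simplices (18): ABL, ABM, ADE, ADG, AEL, AGM, BDF, BDJ, BFL, BJM, DEF, DGJ, EFM, EJL, EJM, FGL, FGM, GJL

so the chain groups are C_0 ≅ Z^9, C_1 ≅ Z^27, C_2 ≅ Z^18.

∂_1: C_1 → C_0 sends each edge [p,q] (with p < q) to q − p. For instance
  ∂GJ = J − G.
The 9×27 boundary matrix has rank 8 and Smith normal form diag(1,1,1,1,1,1,1,1).

The boundary map ∂_2: C_2 → C_1 acts by ∂[p,q,r] = [q,r] − [p,r] + [p,q]. For instance
  ∂GJL = JL − GL + GJ,
  ∂AGM = GM − AM + AG.
As a 27×18 matrix over Z this has rank 17, with invariant factors (1,1,1,1,1,1,1,1,1,1,1,1,1,1,1,1,1).

Reading off H_k = ker ∂_k / im ∂_{k+1}:

  H_0: rank C_0 − rank ∂_1 = 9 − 8 = 1, and the invariant factors of ∂_1 are all 1, so H_0 ≅ Z.
  H_1: rank ker ∂_1 − rank ∂_2 = (27 − 8) − 17 = 2, and the invariant factors of ∂_2 are all 1, so H_1 ≅ Z^2.
  H_2: rank ker ∂_2 − rank ∂_3 = (18 − 17) − 0 = 1, and there is no ∂_3, so H_2 ≅ Z.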